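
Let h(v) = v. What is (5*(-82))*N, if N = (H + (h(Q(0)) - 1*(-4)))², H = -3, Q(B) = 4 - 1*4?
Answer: -410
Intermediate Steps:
Q(B) = 0 (Q(B) = 4 - 4 = 0)
N = 1 (N = (-3 + (0 - 1*(-4)))² = (-3 + (0 + 4))² = (-3 + 4)² = 1² = 1)
(5*(-82))*N = (5*(-82))*1 = -410*1 = -410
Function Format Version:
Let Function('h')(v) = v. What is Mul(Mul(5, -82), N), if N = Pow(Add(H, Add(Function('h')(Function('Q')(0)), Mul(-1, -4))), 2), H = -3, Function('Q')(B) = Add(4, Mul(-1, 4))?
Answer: -410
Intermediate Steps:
Function('Q')(B) = 0 (Function('Q')(B) = Add(4, -4) = 0)
N = 1 (N = Pow(Add(-3, Add(0, Mul(-1, -4))), 2) = Pow(Add(-3, Add(0, 4)), 2) = Pow(Add(-3, 4), 2) = Pow(1, 2) = 1)
Mul(Mul(5, -82), N) = Mul(Mul(5, -82), 1) = Mul(-410, 1) = -410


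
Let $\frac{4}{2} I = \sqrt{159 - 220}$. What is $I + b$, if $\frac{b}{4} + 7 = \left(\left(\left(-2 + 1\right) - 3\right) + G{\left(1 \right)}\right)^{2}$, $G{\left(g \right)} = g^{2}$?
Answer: $8 + \frac{i \sqrt{61}}{2} \approx 8.0 + 3.9051 i$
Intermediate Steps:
$b = 8$ ($b = -28 + 4 \left(\left(\left(-2 + 1\right) - 3\right) + 1^{2}\right)^{2} = -28 + 4 \left(\left(-1 - 3\right) + 1\right)^{2} = -28 + 4 \left(-4 + 1\right)^{2} = -28 + 4 \left(-3\right)^{2} = -28 + 4 \cdot 9 = -28 + 36 = 8$)
$I = \frac{i \sqrt{61}}{2}$ ($I = \frac{\sqrt{159 - 220}}{2} = \frac{\sqrt{-61}}{2} = \frac{i \sqrt{61}}{2} \approx 3.9051 i$)
$I + b = \frac{i \sqrt{61}}{2} + 8 = 8 + \frac{i \sqrt{61}}{2}$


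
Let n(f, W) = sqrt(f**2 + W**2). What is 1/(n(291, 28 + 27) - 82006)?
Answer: -41003/3362448165 - sqrt(87706)/6724896330 ≈ -1.2238e-5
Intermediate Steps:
n(f, W) = sqrt(W**2 + f**2)
1/(n(291, 28 + 27) - 82006) = 1/(sqrt((28 + 27)**2 + 291**2) - 82006) = 1/(sqrt(55**2 + 84681) - 82006) = 1/(sqrt(3025 + 84681) - 82006) = 1/(sqrt(87706) - 82006) = 1/(-82006 + sqrt(87706))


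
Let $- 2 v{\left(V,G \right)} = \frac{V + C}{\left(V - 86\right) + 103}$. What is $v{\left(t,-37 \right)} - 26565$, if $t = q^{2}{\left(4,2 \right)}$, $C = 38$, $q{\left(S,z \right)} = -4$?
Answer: $- \frac{292224}{11} \approx -26566.0$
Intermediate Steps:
$t = 16$ ($t = \left(-4\right)^{2} = 16$)
$v{\left(V,G \right)} = - \frac{38 + V}{2 \left(17 + V\right)}$ ($v{\left(V,G \right)} = - \frac{\left(V + 38\right) \frac{1}{\left(V - 86\right) + 103}}{2} = - \frac{\left(38 + V\right) \frac{1}{\left(-86 + V\right) + 103}}{2} = - \frac{\left(38 + V\right) \frac{1}{17 + V}}{2} = - \frac{\frac{1}{17 + V} \left(38 + V\right)}{2} = - \frac{38 + V}{2 \left(17 + V\right)}$)
$v{\left(t,-37 \right)} - 26565 = \frac{-38 - 16}{2 \left(17 + 16\right)} - 26565 = \frac{-38 - 16}{2 \cdot 33} - 26565 = \frac{1}{2} \cdot \frac{1}{33} \left(-54\right) - 26565 = - \frac{9}{11} - 26565 = - \frac{292224}{11}$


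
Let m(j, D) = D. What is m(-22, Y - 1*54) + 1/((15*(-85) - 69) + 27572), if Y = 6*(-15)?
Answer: -3776831/26228 ≈ -144.00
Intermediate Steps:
Y = -90
m(-22, Y - 1*54) + 1/((15*(-85) - 69) + 27572) = (-90 - 1*54) + 1/((15*(-85) - 69) + 27572) = (-90 - 54) + 1/((-1275 - 69) + 27572) = -144 + 1/(-1344 + 27572) = -144 + 1/26228 = -3776831/26228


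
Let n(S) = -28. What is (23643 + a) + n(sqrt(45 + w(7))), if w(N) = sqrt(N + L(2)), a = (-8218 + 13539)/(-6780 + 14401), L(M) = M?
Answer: 179975236/7621 ≈ 23616.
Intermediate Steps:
a = 5321/7621 ≈ 0.69820
w(N) = sqrt(2 + N) (w(N) = sqrt(N + 2) = sqrt(2 + N))
(23643 + a) + n(sqrt(45 + w(7))) = (23643 + 5321/7621) - 28 = 180188624/7621 - 28 = 179975236/7621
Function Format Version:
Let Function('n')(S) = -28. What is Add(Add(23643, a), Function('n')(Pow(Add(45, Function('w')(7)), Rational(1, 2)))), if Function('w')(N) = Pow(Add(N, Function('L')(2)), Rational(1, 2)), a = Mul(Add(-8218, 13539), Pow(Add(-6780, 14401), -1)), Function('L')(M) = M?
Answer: Rational(179975236, 7621) ≈ 23616.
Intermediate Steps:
a = Rational(5321, 7621) (a = Mul(5321, Pow(7621, -1)) = Mul(5321, Rational(1, 7621)) = Rational(5321, 7621) ≈ 0.69820)
Function('w')(N) = Pow(Add(2, N), Rational(1, 2)) (Function('w')(N) = Pow(Add(N, 2), Rational(1, 2)) = Pow(Add(2, N), Rational(1, 2)))
Add(Add(23643, a), Function('n')(Pow(Add(45, Function('w')(7)), Rational(1, 2)))) = Add(Add(23643, Rational(5321, 7621)), -28) = Add(Rational(180188624, 7621), -28) = Rational(179975236, 7621)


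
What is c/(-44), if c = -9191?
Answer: 9191/44 ≈ 208.89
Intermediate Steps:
c/(-44) = -9191/(-44) = -9191*(-1/44) = 9191/44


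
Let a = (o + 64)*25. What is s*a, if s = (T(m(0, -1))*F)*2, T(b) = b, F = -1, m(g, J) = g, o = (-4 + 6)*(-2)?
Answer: 0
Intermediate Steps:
o = -4 (o = 2*(-2) = -4)
a = 1500 (a = (-4 + 64)*25 = 60*25 = 1500)
s = 0 (s = (0*(-1))*2 = 0*2 = 0)
s*a = 0*1500 = 0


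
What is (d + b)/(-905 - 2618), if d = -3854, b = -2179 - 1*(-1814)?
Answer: 4219/3523 ≈ 1.1976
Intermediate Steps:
b = -365 (b = -2179 + 1814 = -365)
(d + b)/(-905 - 2618) = (-3854 - 365)/(-905 - 2618) = -4219/(-3523) = -4219*(-1/3523) = 4219/3523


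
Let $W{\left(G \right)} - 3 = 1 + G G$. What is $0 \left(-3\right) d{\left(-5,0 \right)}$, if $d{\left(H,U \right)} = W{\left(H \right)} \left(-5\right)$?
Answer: $0$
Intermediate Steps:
$W{\left(G \right)} = 4 + G^{2}$ ($W{\left(G \right)} = 3 + \left(1 + G G\right) = 3 + \left(1 + G^{2}\right) = 4 + G^{2}$)
$d{\left(H,U \right)} = -20 - 5 H^{2}$ ($d{\left(H,U \right)} = \left(4 + H^{2}\right) \left(-5\right) = -20 - 5 H^{2}$)
$0 \left(-3\right) d{\left(-5,0 \right)} = 0 \left(-3\right) \left(-20 - 5 \left(-5\right)^{2}\right) = 0 \left(-20 - 125\right) = 0 \left(-145\right) = 0$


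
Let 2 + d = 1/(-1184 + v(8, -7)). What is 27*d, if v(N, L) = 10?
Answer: -63423/1174 ≈ -54.023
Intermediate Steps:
d = -2349/1174 (d = -2 + 1/(-1184 + 10) = -2 + 1/(-1174) = -2 - 1/1174 = -2349/1174 ≈ -2.0009)
27*d = 27*(-2349/1174) = -63423/1174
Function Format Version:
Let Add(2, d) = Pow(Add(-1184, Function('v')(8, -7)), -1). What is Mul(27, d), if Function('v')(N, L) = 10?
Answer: Rational(-63423, 1174) ≈ -54.023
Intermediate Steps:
d = Rational(-2349, 1174) (d = Add(-2, Pow(Add(-1184, 10), -1)) = Add(-2, Pow(-1174, -1)) = Add(-2, Rational(-1, 1174)) = Rational(-2349, 1174) ≈ -2.0009)
Mul(27, d) = Mul(27, Rational(-2349, 1174)) = Rational(-63423, 1174)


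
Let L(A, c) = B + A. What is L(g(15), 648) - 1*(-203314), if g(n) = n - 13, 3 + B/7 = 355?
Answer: 205780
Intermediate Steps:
B = 2464 (B = -21 + 7*355 = -21 + 2485 = 2464)
g(n) = -13 + n
L(A, c) = 2464 + A
L(g(15), 648) - 1*(-203314) = (2464 + (-13 + 15)) - 1*(-203314) = (2464 + 2) + 203314 = 2466 + 203314 = 205780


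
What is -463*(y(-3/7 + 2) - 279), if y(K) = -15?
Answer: 136122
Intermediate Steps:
-463*(y(-3/7 + 2) - 279) = -463*(-15 - 279) = -463*(-294) = 136122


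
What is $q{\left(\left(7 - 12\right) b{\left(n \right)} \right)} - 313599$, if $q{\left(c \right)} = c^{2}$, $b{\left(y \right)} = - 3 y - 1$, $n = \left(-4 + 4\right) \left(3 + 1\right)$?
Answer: $-313574$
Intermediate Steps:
$n = 0$ ($n = 0 \cdot 4 = 0$)
$b{\left(y \right)} = -1 - 3 y$
$q{\left(\left(7 - 12\right) b{\left(n \right)} \right)} - 313599 = \left(\left(7 - 12\right) \left(-1 - 0\right)\right)^{2} - 313599 = \left(- 5 \left(-1 + 0\right)\right)^{2} - 313599 = \left(\left(-5\right) \left(-1\right)\right)^{2} - 313599 = 5^{2} - 313599 = 25 - 313599 = -313574$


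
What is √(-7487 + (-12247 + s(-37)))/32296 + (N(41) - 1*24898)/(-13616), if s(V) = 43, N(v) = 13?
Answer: 24885/13616 + I*√19691/32296 ≈ 1.8276 + 0.004345*I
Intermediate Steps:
√(-7487 + (-12247 + s(-37)))/32296 + (N(41) - 1*24898)/(-13616) = √(-7487 + (-12247 + 43))/32296 + (13 - 1*24898)/(-13616) = √(-7487 - 12204)*(1/32296) + (13 - 24898)*(-1/13616) = √(-19691)*(1/32296) - 24885*(-1/13616) = (I*√19691)*(1/32296) + 24885/13616 = I*√19691/32296 + 24885/13616 = 24885/13616 + I*√19691/32296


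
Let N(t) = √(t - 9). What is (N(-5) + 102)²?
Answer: (102 + I*√14)² ≈ 10390.0 + 763.3*I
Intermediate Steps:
N(t) = √(-9 + t)
(N(-5) + 102)² = (√(-9 - 5) + 102)² = (√(-14) + 102)² = (I*√14 + 102)² = (102 + I*√14)²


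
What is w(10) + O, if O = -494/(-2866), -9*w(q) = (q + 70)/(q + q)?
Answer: -3509/12897 ≈ -0.27208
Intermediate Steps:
w(q) = -(70 + q)/(18*q) (w(q) = -(q + 70)/(9*(q + q)) = -(70 + q)/(9*(2*q)) = -(70 + q)*1/(2*q)/9 = -(70 + q)/(18*q))
O = 247/1433 (O = -494*(-1/2866) = 247/1433 ≈ 0.17237)
w(10) + O = (1/18)*(-70 - 1*10)/10 + 247/1433 = (1/18)*(1/10)*(-70 - 10) + 247/1433 = (1/18)*(1/10)*(-80) + 247/1433 = -4/9 + 247/1433 = -3509/12897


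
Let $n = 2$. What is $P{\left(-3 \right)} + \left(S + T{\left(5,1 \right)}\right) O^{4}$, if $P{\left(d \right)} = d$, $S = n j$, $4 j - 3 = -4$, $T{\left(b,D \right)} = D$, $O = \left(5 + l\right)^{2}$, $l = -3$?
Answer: $125$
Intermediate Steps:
$O = 4$ ($O = \left(5 - 3\right)^{2} = 2^{2} = 4$)
$j = - \frac{1}{4}$ ($j = \frac{3}{4} + \frac{1}{4} \left(-4\right) = \frac{3}{4} - 1 = - \frac{1}{4} \approx -0.25$)
$S = - \frac{1}{2}$ ($S = 2 \left(- \frac{1}{4}\right) = - \frac{1}{2} \approx -0.5$)
$P{\left(-3 \right)} + \left(S + T{\left(5,1 \right)}\right) O^{4} = -3 + \left(- \frac{1}{2} + 1\right) 4^{4} = -3 + \frac{1}{2} \cdot 256 = -3 + 128 = 125$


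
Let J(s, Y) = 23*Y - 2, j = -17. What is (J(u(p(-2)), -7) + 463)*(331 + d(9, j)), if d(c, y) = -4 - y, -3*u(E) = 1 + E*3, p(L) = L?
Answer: 103200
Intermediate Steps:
u(E) = -⅓ - E (u(E) = -(1 + E*3)/3 = -(1 + 3*E)/3 = -⅓ - E)
J(s, Y) = -2 + 23*Y
(J(u(p(-2)), -7) + 463)*(331 + d(9, j)) = ((-2 + 23*(-7)) + 463)*(331 + (-4 - 1*(-17))) = ((-2 - 161) + 463)*(331 + (-4 + 17)) = (-163 + 463)*(331 + 13) = 300*344 = 103200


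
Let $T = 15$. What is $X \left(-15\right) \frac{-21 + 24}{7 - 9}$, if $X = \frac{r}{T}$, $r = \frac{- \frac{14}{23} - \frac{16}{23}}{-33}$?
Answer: $\frac{15}{253} \approx 0.059289$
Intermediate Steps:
$r = \frac{10}{253}$ ($r = \left(\left(-14\right) \frac{1}{23} - \frac{16}{23}\right) \left(- \frac{1}{33}\right) = \left(- \frac{14}{23} - \frac{16}{23}\right) \left(- \frac{1}{33}\right) = \left(- \frac{30}{23}\right) \left(- \frac{1}{33}\right) = \frac{10}{253} \approx 0.039526$)
$X = \frac{2}{759}$ ($X = \frac{10}{253 \cdot 15} = \frac{10}{253} \cdot \frac{1}{15} = \frac{2}{759} \approx 0.002635$)
$X \left(-15\right) \frac{-21 + 24}{7 - 9} = \frac{2}{759} \left(-15\right) \frac{-21 + 24}{7 - 9} = - \frac{10 \frac{3}{-2}}{253} = - \frac{10 \cdot 3 \left(- \frac{1}{2}\right)}{253} = \left(- \frac{10}{253}\right) \left(- \frac{3}{2}\right) = \frac{15}{253}$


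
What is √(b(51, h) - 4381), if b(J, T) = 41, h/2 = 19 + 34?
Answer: 2*I*√1085 ≈ 65.879*I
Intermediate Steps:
h = 106 (h = 2*(19 + 34) = 2*53 = 106)
√(b(51, h) - 4381) = √(41 - 4381) = √(-4340) = 2*I*√1085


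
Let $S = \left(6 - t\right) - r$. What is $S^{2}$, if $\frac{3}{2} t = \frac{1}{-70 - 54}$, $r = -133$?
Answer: $\frac{668481025}{34596} \approx 19323.0$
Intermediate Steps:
$t = - \frac{1}{186}$ ($t = \frac{2}{3 \left(-70 - 54\right)} = \frac{2}{3 \left(-124\right)} = \frac{2}{3} \left(- \frac{1}{124}\right) = - \frac{1}{186} \approx -0.0053763$)
$S = \frac{25855}{186}$ ($S = \left(6 - - \frac{1}{186}\right) - -133 = \left(6 + \frac{1}{186}\right) + 133 = \frac{1117}{186} + 133 = \frac{25855}{186} \approx 139.01$)
$S^{2} = \left(\frac{25855}{186}\right)^{2} = \frac{668481025}{34596}$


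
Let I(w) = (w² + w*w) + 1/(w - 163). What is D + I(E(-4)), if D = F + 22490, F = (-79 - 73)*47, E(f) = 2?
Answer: 2471993/161 ≈ 15354.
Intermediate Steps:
F = -7144 (F = -152*47 = -7144)
D = 15346 (D = -7144 + 22490 = 15346)
I(w) = 1/(-163 + w) + 2*w² (I(w) = (w² + w²) + 1/(-163 + w) = 2*w² + 1/(-163 + w) = 1/(-163 + w) + 2*w²)
D + I(E(-4)) = 15346 + (1 - 326*2² + 2*2³)/(-163 + 2) = 15346 + (1 - 326*4 + 2*8)/(-161) = 15346 - (1 - 1304 + 16)/161 = 15346 - 1/161*(-1287) = 15346 + 1287/161 = 2471993/161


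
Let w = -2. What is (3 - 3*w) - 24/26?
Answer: 105/13 ≈ 8.0769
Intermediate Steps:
(3 - 3*w) - 24/26 = (3 - 3*(-2)) - 24/26 = (3 + 6) - 24*1/26 = 9 - 12/13 = 105/13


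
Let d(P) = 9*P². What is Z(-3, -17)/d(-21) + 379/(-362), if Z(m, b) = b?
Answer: -1510405/1436778 ≈ -1.0512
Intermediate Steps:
Z(-3, -17)/d(-21) + 379/(-362) = -17/(9*(-21)²) + 379/(-362) = -17/(9*441) + 379*(-1/362) = -17/3969 - 379/362 = -1510405/1436778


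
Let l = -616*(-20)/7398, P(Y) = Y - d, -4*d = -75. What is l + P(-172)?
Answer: -2797697/14796 ≈ -189.08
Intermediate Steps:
d = 75/4 (d = -¼*(-75) = 75/4 ≈ 18.750)
P(Y) = -75/4 + Y (P(Y) = Y - 1*75/4 = Y - 75/4 = -75/4 + Y)
l = 6160/3699 (l = 12320*(1/7398) = 6160/3699 ≈ 1.6653)
l + P(-172) = 6160/3699 + (-75/4 - 172) = 6160/3699 - 763/4 = -2797697/14796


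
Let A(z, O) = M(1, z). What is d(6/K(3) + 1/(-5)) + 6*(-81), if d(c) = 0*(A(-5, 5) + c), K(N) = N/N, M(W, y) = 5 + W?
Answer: -486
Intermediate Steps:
A(z, O) = 6 (A(z, O) = 5 + 1 = 6)
K(N) = 1
d(c) = 0 (d(c) = 0*(6 + c) = 0)
d(6/K(3) + 1/(-5)) + 6*(-81) = 0 + 6*(-81) = 0 - 486 = -486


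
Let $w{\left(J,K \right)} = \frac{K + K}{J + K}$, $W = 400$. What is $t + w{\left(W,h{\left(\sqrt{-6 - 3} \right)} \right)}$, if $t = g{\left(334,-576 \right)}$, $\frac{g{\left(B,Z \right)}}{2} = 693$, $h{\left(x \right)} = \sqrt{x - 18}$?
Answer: $\frac{554400 + 1388 \sqrt{-18 + 3 i}}{400 + \sqrt{3} \sqrt{-6 + i}} \approx 1386.0 + 0.021246 i$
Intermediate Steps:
$h{\left(x \right)} = \sqrt{-18 + x}$
$g{\left(B,Z \right)} = 1386$ ($g{\left(B,Z \right)} = 2 \cdot 693 = 1386$)
$w{\left(J,K \right)} = \frac{2 K}{J + K}$
$t = 1386$
$t + w{\left(W,h{\left(\sqrt{-6 - 3} \right)} \right)} = 1386 + \frac{2 \sqrt{-18 + \sqrt{-6 - 3}}}{400 + \sqrt{-18 + \sqrt{-6 - 3}}} = 1386 + \frac{2 \sqrt{-18 + \sqrt{-9}}}{400 + \sqrt{-18 + \sqrt{-9}}} = 1386 + \frac{2 \sqrt{-18 + 3 i}}{400 + \sqrt{-18 + 3 i}}$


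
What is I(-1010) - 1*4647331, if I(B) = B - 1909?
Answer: -4650250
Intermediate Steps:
I(B) = -1909 + B
I(-1010) - 1*4647331 = (-1909 - 1010) - 1*4647331 = -2919 - 4647331 = -4650250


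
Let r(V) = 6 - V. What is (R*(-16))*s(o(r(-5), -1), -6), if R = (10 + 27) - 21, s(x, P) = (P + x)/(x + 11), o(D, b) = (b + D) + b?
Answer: -192/5 ≈ -38.400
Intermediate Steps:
o(D, b) = D + 2*b (o(D, b) = (D + b) + b = D + 2*b)
s(x, P) = (P + x)/(11 + x)
R = 16 (R = 37 - 21 = 16)
(R*(-16))*s(o(r(-5), -1), -6) = (16*(-16))*((-6 + ((6 - 1*(-5)) + 2*(-1)))/(11 + ((6 - 1*(-5)) + 2*(-1)))) = -256*(-6 + ((6 + 5) - 2))/(11 + ((6 + 5) - 2)) = -256*(-6 + (11 - 2))/(11 + (11 - 2)) = -256*(-6 + 9)/(11 + 9) = -256*3/20 = -192/5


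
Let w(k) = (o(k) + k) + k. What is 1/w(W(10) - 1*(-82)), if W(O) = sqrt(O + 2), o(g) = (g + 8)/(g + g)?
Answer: 552226/90707171 - 13420*sqrt(3)/90707171 ≈ 0.0058318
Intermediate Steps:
o(g) = (8 + g)/(2*g) (o(g) = (8 + g)/((2*g)) = (8 + g)*(1/(2*g)) = (8 + g)/(2*g))
W(O) = sqrt(2 + O)
w(k) = 2*k + (8 + k)/(2*k) (w(k) = ((8 + k)/(2*k) + k) + k = (k + (8 + k)/(2*k)) + k = 2*k + (8 + k)/(2*k))
1/w(W(10) - 1*(-82)) = 1/(1/2 + 2*(sqrt(2 + 10) - 1*(-82)) + 4/(sqrt(2 + 10) - 1*(-82))) = 1/(1/2 + 2*(sqrt(12) + 82) + 4/(sqrt(12) + 82)) = 1/(1/2 + 2*(2*sqrt(3) + 82) + 4/(2*sqrt(3) + 82)) = 1/(1/2 + 2*(82 + 2*sqrt(3)) + 4/(82 + 2*sqrt(3))) = 1/(1/2 + (164 + 4*sqrt(3)) + 4/(82 + 2*sqrt(3))) = 1/(329/2 + 4*sqrt(3) + 4/(82 + 2*sqrt(3)))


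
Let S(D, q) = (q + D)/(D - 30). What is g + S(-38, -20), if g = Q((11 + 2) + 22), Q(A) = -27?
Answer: -889/34 ≈ -26.147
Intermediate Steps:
g = -27
S(D, q) = (D + q)/(-30 + D)
g + S(-38, -20) = -27 + (-38 - 20)/(-30 - 38) = -27 - 58/(-68) = -27 - 1/68*(-58) = -27 + 29/34 = -889/34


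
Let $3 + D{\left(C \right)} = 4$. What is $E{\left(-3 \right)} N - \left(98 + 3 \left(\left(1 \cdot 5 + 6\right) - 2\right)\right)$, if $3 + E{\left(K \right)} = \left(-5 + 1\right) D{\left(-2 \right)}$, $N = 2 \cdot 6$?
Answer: $-209$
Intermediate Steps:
$N = 12$
$D{\left(C \right)} = 1$ ($D{\left(C \right)} = -3 + 4 = 1$)
$E{\left(K \right)} = -7$ ($E{\left(K \right)} = -3 + \left(-5 + 1\right) 1 = -3 - 4 = -7$)
$E{\left(-3 \right)} N - \left(98 + 3 \left(\left(1 \cdot 5 + 6\right) - 2\right)\right) = \left(-7\right) 12 - \left(98 + 3 \left(\left(1 \cdot 5 + 6\right) - 2\right)\right) = -84 - \left(98 + 3 \left(\left(5 + 6\right) - 2\right)\right) = -84 - \left(98 + 3 \left(11 - 2\right)\right) = -84 - \left(98 + 3 \cdot 9\right) = -84 - \left(98 + 27\right) = -84 - 125 = -209$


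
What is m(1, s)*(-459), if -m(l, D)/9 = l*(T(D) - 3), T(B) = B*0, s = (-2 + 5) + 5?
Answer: -12393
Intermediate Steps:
s = 8 (s = 3 + 5 = 8)
T(B) = 0
m(l, D) = 27*l (m(l, D) = -9*l*(0 - 3) = -9*l*(-3) = -(-27)*l = 27*l)
m(1, s)*(-459) = (27*1)*(-459) = 27*(-459) = -12393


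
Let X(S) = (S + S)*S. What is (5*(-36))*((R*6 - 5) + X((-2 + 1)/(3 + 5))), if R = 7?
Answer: -53325/8 ≈ -6665.6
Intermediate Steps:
X(S) = 2*S**2 (X(S) = (2*S)*S = 2*S**2)
(5*(-36))*((R*6 - 5) + X((-2 + 1)/(3 + 5))) = (5*(-36))*((7*6 - 5) + 2*((-2 + 1)/(3 + 5))**2) = -180*((42 - 5) + 2*(-1/8)**2) = -180*(37 + 2*(-1*1/8)**2) = -180*(37 + 2*(-1/8)**2) = -180*(37 + 2*(1/64)) = -180*(37 + 1/32) = -180*1185/32 = -53325/8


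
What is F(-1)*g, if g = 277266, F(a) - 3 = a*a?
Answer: 1109064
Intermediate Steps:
F(a) = 3 + a² (F(a) = 3 + a*a = 3 + a²)
F(-1)*g = (3 + (-1)²)*277266 = (3 + 1)*277266 = 4*277266 = 1109064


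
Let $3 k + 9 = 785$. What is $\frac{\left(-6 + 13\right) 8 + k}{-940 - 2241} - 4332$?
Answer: $- \frac{41341220}{9543} \approx -4332.1$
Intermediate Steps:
$k = \frac{776}{3}$ ($k = -3 + \frac{1}{3} \cdot 785 = -3 + \frac{785}{3} = \frac{776}{3} \approx 258.67$)
$\frac{\left(-6 + 13\right) 8 + k}{-940 - 2241} - 4332 = \frac{\left(-6 + 13\right) 8 + \frac{776}{3}}{-940 - 2241} - 4332 = \frac{7 \cdot 8 + \frac{776}{3}}{-3181} - 4332 = \left(56 + \frac{776}{3}\right) \left(- \frac{1}{3181}\right) - 4332 = \frac{944}{3} \left(- \frac{1}{3181}\right) - 4332 = - \frac{944}{9543} - 4332 = - \frac{41341220}{9543}$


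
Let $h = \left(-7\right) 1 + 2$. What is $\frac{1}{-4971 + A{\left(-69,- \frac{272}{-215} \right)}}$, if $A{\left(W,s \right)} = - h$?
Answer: $- \frac{1}{4966} \approx -0.00020137$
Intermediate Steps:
$h = -5$ ($h = -7 + 2 = -5$)
$A{\left(W,s \right)} = 5$ ($A{\left(W,s \right)} = \left(-1\right) \left(-5\right) = 5$)
$\frac{1}{-4971 + A{\left(-69,- \frac{272}{-215} \right)}} = \frac{1}{-4971 + 5} = \frac{1}{-4966} = - \frac{1}{4966}$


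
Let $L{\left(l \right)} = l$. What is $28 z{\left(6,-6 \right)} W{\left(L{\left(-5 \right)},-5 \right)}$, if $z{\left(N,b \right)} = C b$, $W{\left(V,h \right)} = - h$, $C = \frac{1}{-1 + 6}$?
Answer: $-168$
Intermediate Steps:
$C = \frac{1}{5} \approx 0.2$
$z{\left(N,b \right)} = \frac{b}{5}$
$28 z{\left(6,-6 \right)} W{\left(L{\left(-5 \right)},-5 \right)} = 28 \cdot \frac{1}{5} \left(-6\right) \left(\left(-1\right) \left(-5\right)\right) = 28 \left(- \frac{6}{5}\right) 5 = \left(- \frac{168}{5}\right) 5 = -168$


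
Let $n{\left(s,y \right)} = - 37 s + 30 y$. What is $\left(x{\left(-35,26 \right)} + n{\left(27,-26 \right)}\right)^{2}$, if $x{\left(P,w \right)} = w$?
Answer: $3073009$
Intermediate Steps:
$\left(x{\left(-35,26 \right)} + n{\left(27,-26 \right)}\right)^{2} = \left(26 + \left(\left(-37\right) 27 + 30 \left(-26\right)\right)\right)^{2} = \left(26 - 1779\right)^{2} = \left(-1753\right)^{2} = 3073009$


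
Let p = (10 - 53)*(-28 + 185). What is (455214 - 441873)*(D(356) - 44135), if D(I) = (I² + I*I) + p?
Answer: 2702699826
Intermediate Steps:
p = -6751 (p = -43*157 = -6751)
D(I) = -6751 + 2*I² (D(I) = (I² + I*I) - 6751 = (I² + I²) - 6751 = 2*I² - 6751 = -6751 + 2*I²)
(455214 - 441873)*(D(356) - 44135) = (455214 - 441873)*((-6751 + 2*356²) - 44135) = 13341*((-6751 + 2*126736) - 44135) = 13341*((-6751 + 253472) - 44135) = 13341*(246721 - 44135) = 13341*202586 = 2702699826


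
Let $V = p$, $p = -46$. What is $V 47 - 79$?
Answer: $-2241$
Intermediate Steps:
$V = -46$
$V 47 - 79 = \left(-46\right) 47 - 79 = -2162 - 79 = -2241$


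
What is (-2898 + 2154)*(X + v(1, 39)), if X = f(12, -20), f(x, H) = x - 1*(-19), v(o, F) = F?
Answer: -52080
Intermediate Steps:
f(x, H) = 19 + x (f(x, H) = x + 19 = 19 + x)
X = 31 (X = 19 + 12 = 31)
(-2898 + 2154)*(X + v(1, 39)) = (-2898 + 2154)*(31 + 39) = -744*70 = -52080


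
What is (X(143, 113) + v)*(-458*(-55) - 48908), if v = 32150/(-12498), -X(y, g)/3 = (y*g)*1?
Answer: 2395113592288/2083 ≈ 1.1498e+9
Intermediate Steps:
X(y, g) = -3*g*y (X(y, g) = -3*y*g = -3*g*y)
v = -16075/6249 (v = 32150*(-1/12498) = -16075/6249 ≈ -2.5724)
(X(143, 113) + v)*(-458*(-55) - 48908) = (-3*113*143 - 16075/6249)*(-458*(-55) - 48908) = (-48477 - 16075/6249)*(25190 - 48908) = -302948848/6249*(-23718) = 2395113592288/2083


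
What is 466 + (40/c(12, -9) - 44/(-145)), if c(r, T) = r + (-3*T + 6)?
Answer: 609686/1305 ≈ 467.19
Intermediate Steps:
c(r, T) = 6 + r - 3*T (c(r, T) = r + (6 - 3*T) = 6 + r - 3*T)
466 + (40/c(12, -9) - 44/(-145)) = 466 + (40/(6 + 12 - 3*(-9)) - 44/(-145)) = 466 + (40/(6 + 12 + 27) - 44*(-1/145)) = 466 + (40/45 + 44/145) = 466 + (40*(1/45) + 44/145) = 466 + (8/9 + 44/145) = 466 + 1556/1305 = 609686/1305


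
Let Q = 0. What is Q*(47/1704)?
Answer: 0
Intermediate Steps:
Q*(47/1704) = 0*(47/1704) = 0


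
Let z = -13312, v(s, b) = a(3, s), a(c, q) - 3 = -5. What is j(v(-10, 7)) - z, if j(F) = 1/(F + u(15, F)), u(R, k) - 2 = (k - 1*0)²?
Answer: 53249/4 ≈ 13312.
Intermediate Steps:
a(c, q) = -2 (a(c, q) = 3 - 5 = -2)
u(R, k) = 2 + k² (u(R, k) = 2 + (k - 1*0)² = 2 + (k + 0)² = 2 + k²)
v(s, b) = -2
j(F) = 1/(2 + F + F²) (j(F) = 1/(F + (2 + F²)) = 1/(2 + F + F²))
j(v(-10, 7)) - z = 1/(2 - 2 + (-2)²) - 1*(-13312) = 1/(2 - 2 + 4) + 13312 = 1/4 + 13312 = ¼ + 13312 = 53249/4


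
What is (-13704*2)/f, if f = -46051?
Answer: 27408/46051 ≈ 0.59517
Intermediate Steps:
(-13704*2)/f = -13704*2/(-46051) = -27408*(-1/46051) = 27408/46051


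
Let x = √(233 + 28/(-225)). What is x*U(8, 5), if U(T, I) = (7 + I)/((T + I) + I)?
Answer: 2*√52397/45 ≈ 10.174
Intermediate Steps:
U(T, I) = (7 + I)/(T + 2*I) (U(T, I) = (7 + I)/((I + T) + I) = (7 + I)/(T + 2*I))
x = √52397/15 (x = √(233 + 28*(-1/225)) = √(233 - 28/225) = √(52397/225) = √52397/15 ≈ 15.260)
x*U(8, 5) = (√52397/15)*((7 + 5)/(8 + 2*5)) = (√52397/15)*(12/(8 + 10)) = (√52397/15)*(12/18) = (√52397/15)*((1/18)*12) = (√52397/15)*(⅔) = 2*√52397/45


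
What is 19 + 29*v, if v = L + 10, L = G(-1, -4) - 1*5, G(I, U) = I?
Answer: 135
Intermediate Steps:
L = -6 (L = -1 - 1*5 = -1 - 5 = -6)
v = 4 (v = -6 + 10 = 4)
19 + 29*v = 19 + 29*4 = 19 + 116 = 135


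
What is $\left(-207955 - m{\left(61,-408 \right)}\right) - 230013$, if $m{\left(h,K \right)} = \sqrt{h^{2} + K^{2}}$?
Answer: $-437968 - \sqrt{170185} \approx -4.3838 \cdot 10^{5}$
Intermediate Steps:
$m{\left(h,K \right)} = \sqrt{K^{2} + h^{2}}$
$\left(-207955 - m{\left(61,-408 \right)}\right) - 230013 = \left(-207955 - \sqrt{\left(-408\right)^{2} + 61^{2}}\right) - 230013 = \left(-207955 - \sqrt{166464 + 3721}\right) - 230013 = \left(-207955 - \sqrt{170185}\right) - 230013 = -437968 - \sqrt{170185}$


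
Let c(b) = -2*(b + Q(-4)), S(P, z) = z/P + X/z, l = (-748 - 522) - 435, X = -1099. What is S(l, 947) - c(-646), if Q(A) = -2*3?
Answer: -2108254644/1614635 ≈ -1305.7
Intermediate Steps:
l = -1705 (l = -1270 - 435 = -1705)
Q(A) = -6
S(P, z) = -1099/z + z/P (S(P, z) = z/P - 1099/z = -1099/z + z/P)
c(b) = 12 - 2*b (c(b) = -2*(b - 6) = -2*(-6 + b) = 12 - 2*b)
S(l, 947) - c(-646) = (-1099/947 + 947/(-1705)) - (12 - 2*(-646)) = (-1099*1/947 + 947*(-1/1705)) - (12 + 1292) = (-1099/947 - 947/1705) - 1*1304 = -2770604/1614635 - 1304 = -2108254644/1614635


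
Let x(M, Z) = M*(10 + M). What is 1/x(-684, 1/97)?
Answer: 1/461016 ≈ 2.1691e-6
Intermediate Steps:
1/x(-684, 1/97) = 1/(-684*(10 - 684)) = 1/(-684*(-674)) = 1/461016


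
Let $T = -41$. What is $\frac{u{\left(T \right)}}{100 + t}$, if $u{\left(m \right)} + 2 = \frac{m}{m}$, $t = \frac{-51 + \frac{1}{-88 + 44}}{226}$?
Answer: $- \frac{9944}{992155} \approx -0.010023$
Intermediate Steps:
$t = - \frac{2245}{9944}$ ($t = \left(-51 + \frac{1}{-44}\right) \frac{1}{226} = \left(-51 - \frac{1}{44}\right) \frac{1}{226} = \left(- \frac{2245}{44}\right) \frac{1}{226} = - \frac{2245}{9944} \approx -0.22576$)
$u{\left(m \right)} = -1$ ($u{\left(m \right)} = -2 + \frac{m}{m} = -2 + 1 = -1$)
$\frac{u{\left(T \right)}}{100 + t} = - \frac{1}{100 - \frac{2245}{9944}} = - \frac{1}{\frac{992155}{9944}} = \left(-1\right) \frac{9944}{992155} = - \frac{9944}{992155}$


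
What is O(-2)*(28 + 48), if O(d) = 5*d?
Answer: -760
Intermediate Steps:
O(-2)*(28 + 48) = (5*(-2))*(28 + 48) = -10*76 = -760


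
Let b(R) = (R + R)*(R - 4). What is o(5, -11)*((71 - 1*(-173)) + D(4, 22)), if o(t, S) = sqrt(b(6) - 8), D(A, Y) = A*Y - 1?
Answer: 1324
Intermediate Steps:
D(A, Y) = -1 + A*Y
b(R) = 2*R*(-4 + R) (b(R) = (2*R)*(-4 + R) = 2*R*(-4 + R))
o(t, S) = 4 (o(t, S) = sqrt(2*6*(-4 + 6) - 8) = sqrt(2*6*2 - 8) = sqrt(24 - 8) = sqrt(16) = 4)
o(5, -11)*((71 - 1*(-173)) + D(4, 22)) = 4*((71 - 1*(-173)) + (-1 + 4*22)) = 4*((71 + 173) + (-1 + 88)) = 4*(244 + 87) = 4*331 = 1324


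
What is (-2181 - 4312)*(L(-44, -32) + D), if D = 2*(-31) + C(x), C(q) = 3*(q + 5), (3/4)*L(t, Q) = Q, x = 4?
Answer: 1512869/3 ≈ 5.0429e+5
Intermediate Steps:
L(t, Q) = 4*Q/3
C(q) = 15 + 3*q (C(q) = 3*(5 + q) = 15 + 3*q)
D = -35 (D = 2*(-31) + (15 + 3*4) = -62 + (15 + 12) = -62 + 27 = -35)
(-2181 - 4312)*(L(-44, -32) + D) = (-2181 - 4312)*((4/3)*(-32) - 35) = -6493*(-128/3 - 35) = -6493*(-233/3) = 1512869/3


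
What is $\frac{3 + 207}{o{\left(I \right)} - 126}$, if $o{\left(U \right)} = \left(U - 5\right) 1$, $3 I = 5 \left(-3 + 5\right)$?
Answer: $- \frac{630}{383} \approx -1.6449$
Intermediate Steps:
$I = \frac{10}{3}$ ($I = \frac{5 \left(-3 + 5\right)}{3} = \frac{5 \cdot 2}{3} = \frac{1}{3} \cdot 10 = \frac{10}{3} \approx 3.3333$)
$o{\left(U \right)} = -5 + U$ ($o{\left(U \right)} = \left(-5 + U\right) 1 = -5 + U$)
$\frac{3 + 207}{o{\left(I \right)} - 126} = \frac{3 + 207}{\left(-5 + \frac{10}{3}\right) - 126} = \frac{210}{- \frac{5}{3} - 126} = \frac{210}{- \frac{383}{3}} = 210 \left(- \frac{3}{383}\right) = - \frac{630}{383}$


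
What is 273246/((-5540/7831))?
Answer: -1069894713/2770 ≈ -3.8624e+5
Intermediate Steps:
273246/((-5540/7831)) = 273246/((-5*1108/7831)) = 273246/(-5540/7831) = 273246*(-7831/5540) = -1069894713/2770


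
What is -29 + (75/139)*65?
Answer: 844/139 ≈ 6.0719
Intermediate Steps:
-29 + (75/139)*65 = -29 + 4875/139 = 844/139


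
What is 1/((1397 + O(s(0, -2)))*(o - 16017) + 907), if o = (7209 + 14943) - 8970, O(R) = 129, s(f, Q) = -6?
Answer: -1/4325303 ≈ -2.3120e-7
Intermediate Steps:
o = 13182 (o = 22152 - 8970 = 13182)
1/((1397 + O(s(0, -2)))*(o - 16017) + 907) = 1/((1397 + 129)*(13182 - 16017) + 907) = 1/(1526*(-2835) + 907) = 1/(-4326210 + 907) = 1/(-4325303) = -1/4325303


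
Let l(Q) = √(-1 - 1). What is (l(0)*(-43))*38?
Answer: -1634*I*√2 ≈ -2310.8*I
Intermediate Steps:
l(Q) = I*√2 (l(Q) = √(-2) = I*√2)
(l(0)*(-43))*38 = ((I*√2)*(-43))*38 = -43*I*√2*38 = -1634*I*√2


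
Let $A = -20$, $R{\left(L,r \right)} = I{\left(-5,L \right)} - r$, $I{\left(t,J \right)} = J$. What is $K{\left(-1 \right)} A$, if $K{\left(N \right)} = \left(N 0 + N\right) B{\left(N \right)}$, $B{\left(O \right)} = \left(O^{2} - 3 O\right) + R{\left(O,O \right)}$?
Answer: $80$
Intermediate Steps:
$R{\left(L,r \right)} = L - r$
$B{\left(O \right)} = O^{2} - 3 O$ ($B{\left(O \right)} = \left(O^{2} - 3 O\right) + \left(O - O\right) = \left(O^{2} - 3 O\right) + 0 = O^{2} - 3 O$)
$K{\left(N \right)} = N^{2} \left(-3 + N\right)$ ($K{\left(N \right)} = \left(N 0 + N\right) N \left(-3 + N\right) = \left(0 + N\right) N \left(-3 + N\right) = N N \left(-3 + N\right) = N^{2} \left(-3 + N\right)$)
$K{\left(-1 \right)} A = \left(-1\right)^{2} \left(-3 - 1\right) \left(-20\right) = 1 \left(-4\right) \left(-20\right) = \left(-4\right) \left(-20\right) = 80$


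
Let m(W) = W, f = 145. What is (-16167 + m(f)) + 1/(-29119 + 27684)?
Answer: -22991571/1435 ≈ -16022.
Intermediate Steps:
(-16167 + m(f)) + 1/(-29119 + 27684) = (-16167 + 145) + 1/(-29119 + 27684) = -16022 + 1/(-1435) = -16022 - 1/1435 = -22991571/1435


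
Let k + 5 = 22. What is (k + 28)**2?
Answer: 2025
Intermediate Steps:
k = 17 (k = -5 + 22 = 17)
(k + 28)**2 = (17 + 28)**2 = 45**2 = 2025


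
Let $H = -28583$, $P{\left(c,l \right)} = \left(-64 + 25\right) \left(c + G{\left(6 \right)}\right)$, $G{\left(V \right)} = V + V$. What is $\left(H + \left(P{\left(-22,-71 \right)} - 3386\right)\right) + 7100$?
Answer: $-24479$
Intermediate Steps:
$G{\left(V \right)} = 2 V$
$P{\left(c,l \right)} = -468 - 39 c$ ($P{\left(c,l \right)} = \left(-64 + 25\right) \left(c + 2 \cdot 6\right) = - 39 \left(c + 12\right) = - 39 \left(12 + c\right) = -468 - 39 c$)
$\left(H + \left(P{\left(-22,-71 \right)} - 3386\right)\right) + 7100 = \left(-28583 - 2996\right) + 7100 = -31579 + 7100 = -24479$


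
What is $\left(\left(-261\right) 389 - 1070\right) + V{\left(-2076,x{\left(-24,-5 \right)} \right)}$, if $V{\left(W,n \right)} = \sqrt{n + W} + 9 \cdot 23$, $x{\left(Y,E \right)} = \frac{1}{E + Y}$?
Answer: $-102392 + \frac{i \sqrt{1745945}}{29} \approx -1.0239 \cdot 10^{5} + 45.564 i$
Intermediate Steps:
$V{\left(W,n \right)} = 207 + \sqrt{W + n}$ ($V{\left(W,n \right)} = \sqrt{W + n} + 207 = 207 + \sqrt{W + n}$)
$\left(\left(-261\right) 389 - 1070\right) + V{\left(-2076,x{\left(-24,-5 \right)} \right)} = \left(\left(-261\right) 389 - 1070\right) + \left(207 + \sqrt{-2076 + \frac{1}{-5 - 24}}\right) = \left(-101529 - 1070\right) + \left(207 + \sqrt{-2076 + \frac{1}{-29}}\right) = -102599 + \left(207 + \sqrt{-2076 - \frac{1}{29}}\right) = -102599 + \left(207 + \sqrt{- \frac{60205}{29}}\right) = -102599 + \left(207 + \frac{i \sqrt{1745945}}{29}\right) = -102392 + \frac{i \sqrt{1745945}}{29}$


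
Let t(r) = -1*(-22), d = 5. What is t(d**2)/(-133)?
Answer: -22/133 ≈ -0.16541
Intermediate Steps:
t(r) = 22
t(d**2)/(-133) = 22/(-133) = 22*(-1/133) = -22/133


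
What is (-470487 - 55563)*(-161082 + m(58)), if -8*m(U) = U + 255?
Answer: 339031071225/4 ≈ 8.4758e+10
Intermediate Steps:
m(U) = -255/8 - U/8 (m(U) = -(U + 255)/8 = -(255 + U)/8 = -255/8 - U/8)
(-470487 - 55563)*(-161082 + m(58)) = (-470487 - 55563)*(-161082 + (-255/8 - 1/8*58)) = -526050*(-161082 + (-255/8 - 29/4)) = -526050*(-161082 - 313/8) = -526050*(-1288969/8) = 339031071225/4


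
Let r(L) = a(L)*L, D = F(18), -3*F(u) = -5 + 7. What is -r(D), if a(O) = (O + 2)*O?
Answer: -16/27 ≈ -0.59259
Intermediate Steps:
a(O) = O*(2 + O) (a(O) = (2 + O)*O = O*(2 + O))
F(u) = -⅔ (F(u) = -(-5 + 7)/3 = -⅓*2 = -⅔)
D = -⅔ ≈ -0.66667
r(L) = L²*(2 + L) (r(L) = (L*(2 + L))*L = L²*(2 + L))
-r(D) = -(-⅔)²*(2 - ⅔) = -4*4/(9*3) = -1*16/27 = -16/27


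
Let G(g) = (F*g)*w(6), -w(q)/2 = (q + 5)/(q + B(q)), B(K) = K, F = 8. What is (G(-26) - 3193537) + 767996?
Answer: -7275479/3 ≈ -2.4252e+6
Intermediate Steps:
w(q) = -(5 + q)/q (w(q) = -2*(q + 5)/(q + q) = -2*(5 + q)/(2*q) = -2*(5 + q)*1/(2*q) = -(5 + q)/q)
G(g) = -44*g/3 (G(g) = (8*g)*((-5 - 1*6)/6) = (8*g)*((-5 - 6)/6) = (8*g)*((⅙)*(-11)) = (8*g)*(-11/6) = -44*g/3)
(G(-26) - 3193537) + 767996 = (-44/3*(-26) - 3193537) + 767996 = (1144/3 - 3193537) + 767996 = -9579467/3 + 767996 = -7275479/3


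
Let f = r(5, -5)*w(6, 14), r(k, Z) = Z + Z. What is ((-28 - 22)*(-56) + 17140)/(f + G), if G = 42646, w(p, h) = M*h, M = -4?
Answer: 9970/21603 ≈ 0.46151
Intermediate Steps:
w(p, h) = -4*h
r(k, Z) = 2*Z
f = 560 (f = (2*(-5))*(-4*14) = -10*(-56) = 560)
((-28 - 22)*(-56) + 17140)/(f + G) = ((-28 - 22)*(-56) + 17140)/(560 + 42646) = (-50*(-56) + 17140)/43206 = (2800 + 17140)*(1/43206) = 19940*(1/43206) = 9970/21603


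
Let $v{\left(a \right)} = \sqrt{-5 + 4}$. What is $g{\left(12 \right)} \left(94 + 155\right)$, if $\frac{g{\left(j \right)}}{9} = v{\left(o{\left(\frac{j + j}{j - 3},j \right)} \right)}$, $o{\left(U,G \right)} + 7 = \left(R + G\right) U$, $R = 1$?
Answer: $2241 i \approx 2241.0 i$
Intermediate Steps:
$o{\left(U,G \right)} = -7 + U \left(1 + G\right)$ ($o{\left(U,G \right)} = -7 + \left(1 + G\right) U = -7 + U \left(1 + G\right)$)
$v{\left(a \right)} = i$ ($v{\left(a \right)} = \sqrt{-1} = i$)
$g{\left(j \right)} = 9 i$
$g{\left(12 \right)} \left(94 + 155\right) = 9 i \left(94 + 155\right) = 9 i 249 = 2241 i$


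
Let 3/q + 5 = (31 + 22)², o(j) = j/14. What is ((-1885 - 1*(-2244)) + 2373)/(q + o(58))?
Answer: 53623696/81337 ≈ 659.28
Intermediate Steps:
o(j) = j/14 (o(j) = j*(1/14) = j/14)
q = 3/2804 (q = 3/(-5 + (31 + 22)²) = 3/(-5 + 53²) = 3/(-5 + 2809) = 3/2804 ≈ 0.0010699)
((-1885 - 1*(-2244)) + 2373)/(q + o(58)) = ((-1885 - 1*(-2244)) + 2373)/(3/2804 + (1/14)*58) = ((-1885 + 2244) + 2373)/(3/2804 + 29/7) = (359 + 2373)/(81337/19628) = 2732*(19628/81337) = 53623696/81337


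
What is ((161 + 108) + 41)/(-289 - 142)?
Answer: -310/431 ≈ -0.71926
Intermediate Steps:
((161 + 108) + 41)/(-289 - 142) = (269 + 41)/(-431) = 310*(-1/431) = -310/431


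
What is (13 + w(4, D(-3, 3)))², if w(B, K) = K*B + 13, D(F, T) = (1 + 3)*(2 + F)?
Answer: 100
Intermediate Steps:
D(F, T) = 8 + 4*F (D(F, T) = 4*(2 + F) = 8 + 4*F)
w(B, K) = 13 + B*K (w(B, K) = B*K + 13 = 13 + B*K)
(13 + w(4, D(-3, 3)))² = (13 + (13 + 4*(8 + 4*(-3))))² = (13 + (13 + 4*(8 - 12)))² = (13 + (13 + 4*(-4)))² = (13 + (13 - 16))² = (13 - 3)² = 10² = 100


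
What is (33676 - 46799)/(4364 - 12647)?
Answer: 1193/753 ≈ 1.5843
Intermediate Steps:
(33676 - 46799)/(4364 - 12647) = -13123/(-8283) = -13123*(-1/8283) = 1193/753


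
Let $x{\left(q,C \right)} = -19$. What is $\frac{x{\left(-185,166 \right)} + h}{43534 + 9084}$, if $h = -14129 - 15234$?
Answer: $- \frac{14691}{26309} \approx -0.5584$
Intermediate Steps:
$h = -29363$
$\frac{x{\left(-185,166 \right)} + h}{43534 + 9084} = \frac{-19 - 29363}{43534 + 9084} = - \frac{29382}{52618} = \left(-29382\right) \frac{1}{52618} = - \frac{14691}{26309}$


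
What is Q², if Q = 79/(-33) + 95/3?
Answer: 103684/121 ≈ 856.89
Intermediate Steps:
Q = 322/11 (Q = 79*(-1/33) + 95*(⅓) = -79/33 + 95/3 = 322/11 ≈ 29.273)
Q² = (322/11)² = 103684/121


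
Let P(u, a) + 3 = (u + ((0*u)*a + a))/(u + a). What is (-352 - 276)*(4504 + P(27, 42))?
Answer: -2827256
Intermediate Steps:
P(u, a) = -2 (P(u, a) = -3 + (u + ((0*u)*a + a))/(u + a) = -3 + (u + (0*a + a))/(a + u) = -3 + (u + (0 + a))/(a + u) = -3 + (u + a)/(a + u) = -3 + (a + u)/(a + u) = -3 + 1 = -2)
(-352 - 276)*(4504 + P(27, 42)) = (-352 - 276)*(4504 - 2) = -628*4502 = -2827256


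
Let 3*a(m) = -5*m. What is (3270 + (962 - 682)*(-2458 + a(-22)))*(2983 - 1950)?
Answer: -2090905630/3 ≈ -6.9697e+8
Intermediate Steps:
a(m) = -5*m/3 (a(m) = (-5*m)/3 = -5*m/3)
(3270 + (962 - 682)*(-2458 + a(-22)))*(2983 - 1950) = (3270 + (962 - 682)*(-2458 - 5/3*(-22)))*(2983 - 1950) = (3270 + 280*(-2458 + 110/3))*1033 = (3270 + 280*(-7264/3))*1033 = (3270 - 2033920/3)*1033 = -2024110/3*1033 = -2090905630/3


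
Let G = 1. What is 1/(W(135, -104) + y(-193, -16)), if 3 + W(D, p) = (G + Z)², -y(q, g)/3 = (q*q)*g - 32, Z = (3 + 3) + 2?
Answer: 1/1788126 ≈ 5.5924e-7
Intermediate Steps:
Z = 8 (Z = 6 + 2 = 8)
y(q, g) = 96 - 3*g*q² (y(q, g) = -3*((q*q)*g - 32) = -3*(q²*g - 32) = -3*(g*q² - 32) = -3*(-32 + g*q²) = 96 - 3*g*q²)
W(D, p) = 78 (W(D, p) = -3 + (1 + 8)² = -3 + 9² = -3 + 81 = 78)
1/(W(135, -104) + y(-193, -16)) = 1/(78 + (96 - 3*(-16)*(-193)²)) = 1/(78 + (96 - 3*(-16)*37249)) = 1/(78 + (96 + 1787952)) = 1/(78 + 1788048) = 1/1788126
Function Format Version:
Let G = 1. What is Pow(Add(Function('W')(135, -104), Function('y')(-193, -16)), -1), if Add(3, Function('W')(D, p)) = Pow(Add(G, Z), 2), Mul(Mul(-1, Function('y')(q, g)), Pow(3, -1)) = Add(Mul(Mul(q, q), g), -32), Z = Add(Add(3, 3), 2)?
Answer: Rational(1, 1788126) ≈ 5.5924e-7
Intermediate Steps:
Z = 8 (Z = Add(6, 2) = 8)
Function('y')(q, g) = Add(96, Mul(-3, g, Pow(q, 2))) (Function('y')(q, g) = Mul(-3, Add(Mul(Mul(q, q), g), -32)) = Mul(-3, Add(Mul(Pow(q, 2), g), -32)) = Mul(-3, Add(Mul(g, Pow(q, 2)), -32)) = Mul(-3, Add(-32, Mul(g, Pow(q, 2)))) = Add(96, Mul(-3, g, Pow(q, 2))))
Function('W')(D, p) = 78 (Function('W')(D, p) = Add(-3, Pow(Add(1, 8), 2)) = Add(-3, Pow(9, 2)) = Add(-3, 81) = 78)
Pow(Add(Function('W')(135, -104), Function('y')(-193, -16)), -1) = Pow(Add(78, Add(96, Mul(-3, -16, Pow(-193, 2)))), -1) = Pow(Add(78, Add(96, Mul(-3, -16, 37249))), -1) = Pow(Add(78, Add(96, 1787952)), -1) = Pow(Add(78, 1788048), -1) = Pow(1788126, -1) = Rational(1, 1788126)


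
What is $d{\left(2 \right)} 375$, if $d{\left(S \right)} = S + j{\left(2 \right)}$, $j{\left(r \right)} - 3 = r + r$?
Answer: $3375$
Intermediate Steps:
$j{\left(r \right)} = 3 + 2 r$ ($j{\left(r \right)} = 3 + \left(r + r\right) = 3 + 2 r$)
$d{\left(S \right)} = 7 + S$ ($d{\left(S \right)} = S + \left(3 + 2 \cdot 2\right) = S + \left(3 + 4\right) = S + 7 = 7 + S$)
$d{\left(2 \right)} 375 = \left(7 + 2\right) 375 = 9 \cdot 375 = 3375$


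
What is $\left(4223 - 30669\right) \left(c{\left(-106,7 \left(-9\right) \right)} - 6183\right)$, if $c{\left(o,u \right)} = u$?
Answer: $165181716$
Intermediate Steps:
$\left(4223 - 30669\right) \left(c{\left(-106,7 \left(-9\right) \right)} - 6183\right) = \left(4223 - 30669\right) \left(7 \left(-9\right) - 6183\right) = - 26446 \left(-63 - 6183\right) = \left(-26446\right) \left(-6246\right) = 165181716$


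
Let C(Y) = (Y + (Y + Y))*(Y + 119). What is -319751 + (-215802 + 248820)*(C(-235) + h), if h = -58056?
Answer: 782999281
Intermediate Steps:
C(Y) = 3*Y*(119 + Y) (C(Y) = (Y + 2*Y)*(119 + Y) = (3*Y)*(119 + Y) = 3*Y*(119 + Y))
-319751 + (-215802 + 248820)*(C(-235) + h) = -319751 + (-215802 + 248820)*(3*(-235)*(119 - 235) - 58056) = -319751 + 33018*(3*(-235)*(-116) - 58056) = -319751 + 33018*(81780 - 58056) = -319751 + 33018*23724 = -319751 + 783319032 = 782999281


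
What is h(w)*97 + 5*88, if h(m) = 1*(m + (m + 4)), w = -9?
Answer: -918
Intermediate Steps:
h(m) = 4 + 2*m (h(m) = 1*(m + (4 + m)) = 1*(4 + 2*m) = 4 + 2*m)
h(w)*97 + 5*88 = (4 + 2*(-9))*97 + 5*88 = (4 - 18)*97 + 440 = -14*97 + 440 = -1358 + 440 = -918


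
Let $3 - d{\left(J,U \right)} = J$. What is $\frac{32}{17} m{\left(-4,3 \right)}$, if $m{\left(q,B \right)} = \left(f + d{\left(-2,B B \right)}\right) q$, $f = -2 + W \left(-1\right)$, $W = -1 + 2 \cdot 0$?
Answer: $- \frac{512}{17} \approx -30.118$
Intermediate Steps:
$W = -1$ ($W = -1 + 0 = -1$)
$d{\left(J,U \right)} = 3 - J$
$f = -1$ ($f = -2 - -1 = -2 + 1 = -1$)
$m{\left(q,B \right)} = 4 q$ ($m{\left(q,B \right)} = \left(-1 + \left(3 - -2\right)\right) q = \left(-1 + \left(3 + 2\right)\right) q = \left(-1 + 5\right) q = 4 q$)
$\frac{32}{17} m{\left(-4,3 \right)} = \frac{32}{17} \cdot 4 \left(-4\right) = 32 \cdot \frac{1}{17} \left(-16\right) = \frac{32}{17} \left(-16\right) = - \frac{512}{17}$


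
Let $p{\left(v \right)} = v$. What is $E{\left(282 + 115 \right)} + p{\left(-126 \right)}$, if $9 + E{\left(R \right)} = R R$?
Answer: $157474$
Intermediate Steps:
$E{\left(R \right)} = -9 + R^{2}$ ($E{\left(R \right)} = -9 + R R = -9 + R^{2}$)
$E{\left(282 + 115 \right)} + p{\left(-126 \right)} = \left(-9 + \left(282 + 115\right)^{2}\right) - 126 = \left(-9 + 397^{2}\right) - 126 = \left(-9 + 157609\right) - 126 = 157600 - 126 = 157474$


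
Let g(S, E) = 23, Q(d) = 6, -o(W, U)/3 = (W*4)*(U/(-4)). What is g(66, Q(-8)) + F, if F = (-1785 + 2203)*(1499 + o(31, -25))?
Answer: -345245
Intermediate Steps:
o(W, U) = 3*U*W (o(W, U) = -3*W*4*U/(-4) = -3*4*W*U*(-¼) = -3*4*W*(-U/4) = -(-3)*U*W = 3*U*W)
F = -345268 (F = (-1785 + 2203)*(1499 + 3*(-25)*31) = 418*(1499 - 2325) = 418*(-826) = -345268)
g(66, Q(-8)) + F = 23 - 345268 = -345245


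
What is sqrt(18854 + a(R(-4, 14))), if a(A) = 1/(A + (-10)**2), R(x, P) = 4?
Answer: sqrt(50981242)/52 ≈ 137.31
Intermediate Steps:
a(A) = 1/(100 + A) (a(A) = 1/(A + 100) = 1/(100 + A))
sqrt(18854 + a(R(-4, 14))) = sqrt(18854 + 1/(100 + 4)) = sqrt(18854 + 1/104) = sqrt(1960817/104) = sqrt(50981242)/52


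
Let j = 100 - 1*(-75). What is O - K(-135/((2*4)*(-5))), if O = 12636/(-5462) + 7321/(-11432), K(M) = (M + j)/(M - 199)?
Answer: -99773837071/48860539480 ≈ -2.0420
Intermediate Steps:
j = 175 (j = 100 + 75 = 175)
K(M) = (175 + M)/(-199 + M) (K(M) = (M + 175)/(M - 199) = (175 + M)/(-199 + M))
O = -92221027/31220792 (O = 12636*(-1/5462) + 7321*(-1/11432) = -6318/2731 - 7321/11432 = -92221027/31220792 ≈ -2.9538)
O - K(-135/((2*4)*(-5))) = -92221027/31220792 - (175 - 135/((2*4)*(-5)))/(-199 - 135/((2*4)*(-5))) = -92221027/31220792 - (175 - 135/(8*(-5)))/(-199 - 135/(8*(-5))) = -92221027/31220792 - (175 - 135/(-40))/(-199 - 135/(-40)) = -92221027/31220792 - (175 - 135*(-1/40))/(-199 - 135*(-1/40)) = -92221027/31220792 - (175 + 27/8)/(-199 + 27/8) = -92221027/31220792 - 1427/((-1565/8)*8) = -92221027/31220792 - (-8)*1427/(1565*8) = -92221027/31220792 - 1*(-1427/1565) = -92221027/31220792 + 1427/1565 = -99773837071/48860539480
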